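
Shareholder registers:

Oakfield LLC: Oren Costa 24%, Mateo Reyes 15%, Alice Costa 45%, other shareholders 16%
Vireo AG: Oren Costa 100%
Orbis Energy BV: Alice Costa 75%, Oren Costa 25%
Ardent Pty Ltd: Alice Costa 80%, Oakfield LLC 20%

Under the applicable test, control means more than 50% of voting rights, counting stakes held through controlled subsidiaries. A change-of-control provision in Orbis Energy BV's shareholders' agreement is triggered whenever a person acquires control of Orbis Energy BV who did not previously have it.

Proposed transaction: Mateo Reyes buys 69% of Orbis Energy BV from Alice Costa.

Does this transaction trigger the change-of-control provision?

The purchase adds only to Mateo's holdings (Alice's stake shrinks), so Mateo is the only person who could newly come to control Orbis.
Mateo's largest direct stake is 15% in Oakfield, which does not meet the threshold, so Mateo controls no company.
Neither Mateo nor any entity Mateo controls holds any voting interest in Orbis.
So before the transaction, Mateo does not control Orbis.
After the purchase, Mateo holds 69% of Orbis directly, and Alice's stake falls to 6%.
Mateo holds 69% of Orbis, so Mateo controls Orbis.
Mateo did not control Orbis before and does after, so the clause is triggered.

Yes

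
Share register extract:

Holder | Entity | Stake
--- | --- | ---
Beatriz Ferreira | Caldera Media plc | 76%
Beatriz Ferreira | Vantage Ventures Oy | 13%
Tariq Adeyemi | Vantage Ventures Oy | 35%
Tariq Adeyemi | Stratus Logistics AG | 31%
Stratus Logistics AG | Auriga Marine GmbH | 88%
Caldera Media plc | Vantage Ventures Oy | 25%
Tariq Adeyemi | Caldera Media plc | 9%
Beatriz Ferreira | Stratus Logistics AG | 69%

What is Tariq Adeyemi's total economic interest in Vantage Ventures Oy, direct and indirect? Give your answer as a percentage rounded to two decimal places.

Tariq reaches Vantage along 2 paths.
Direct stake: 35% = 35%.
Via Caldera: 9% × 25% = 2.25%.
Total: 35% + 2.25% = 37.25%.

37.25%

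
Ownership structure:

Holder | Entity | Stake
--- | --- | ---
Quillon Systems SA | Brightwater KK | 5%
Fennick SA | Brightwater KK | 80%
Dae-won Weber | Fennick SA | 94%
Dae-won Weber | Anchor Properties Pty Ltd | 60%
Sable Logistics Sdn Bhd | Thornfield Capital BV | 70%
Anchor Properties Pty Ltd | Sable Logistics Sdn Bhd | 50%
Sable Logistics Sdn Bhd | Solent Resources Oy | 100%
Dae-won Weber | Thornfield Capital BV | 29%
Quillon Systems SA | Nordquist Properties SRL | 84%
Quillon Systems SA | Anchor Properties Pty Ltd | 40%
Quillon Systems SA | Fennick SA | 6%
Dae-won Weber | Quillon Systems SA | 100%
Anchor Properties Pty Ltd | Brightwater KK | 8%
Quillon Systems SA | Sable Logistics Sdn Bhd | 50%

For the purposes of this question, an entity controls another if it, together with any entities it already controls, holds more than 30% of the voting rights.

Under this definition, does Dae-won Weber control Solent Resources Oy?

Yes

Dae-won holds 100% of Quillon, so Dae-won controls Quillon.
Quillon and Dae-won together hold 40% + 60% = 100% of Anchor, so Dae-won controls Anchor.
Quillon and Anchor together hold 50% + 50% = 100% of Sable, so Dae-won controls Sable.
Sable holds 100% of Solent, so Dae-won controls Solent.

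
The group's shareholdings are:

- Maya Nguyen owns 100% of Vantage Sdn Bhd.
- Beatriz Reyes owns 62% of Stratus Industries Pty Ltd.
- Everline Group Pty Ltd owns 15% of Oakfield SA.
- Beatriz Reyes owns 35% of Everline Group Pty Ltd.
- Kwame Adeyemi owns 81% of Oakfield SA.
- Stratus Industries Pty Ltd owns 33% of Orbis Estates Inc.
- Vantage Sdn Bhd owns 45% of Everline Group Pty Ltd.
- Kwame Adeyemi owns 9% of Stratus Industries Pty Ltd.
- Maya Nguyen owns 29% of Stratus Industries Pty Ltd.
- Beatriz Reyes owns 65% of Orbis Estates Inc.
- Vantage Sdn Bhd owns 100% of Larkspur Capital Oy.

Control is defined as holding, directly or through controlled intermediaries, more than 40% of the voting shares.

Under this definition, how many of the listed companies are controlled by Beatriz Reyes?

2

Beatriz holds 62% of Stratus, so Beatriz controls Stratus.
Beatriz and Stratus together hold 65% + 33% = 98% of Orbis, so Beatriz controls Orbis.
No other company's threshold is met.
Beatriz controls 2 companies.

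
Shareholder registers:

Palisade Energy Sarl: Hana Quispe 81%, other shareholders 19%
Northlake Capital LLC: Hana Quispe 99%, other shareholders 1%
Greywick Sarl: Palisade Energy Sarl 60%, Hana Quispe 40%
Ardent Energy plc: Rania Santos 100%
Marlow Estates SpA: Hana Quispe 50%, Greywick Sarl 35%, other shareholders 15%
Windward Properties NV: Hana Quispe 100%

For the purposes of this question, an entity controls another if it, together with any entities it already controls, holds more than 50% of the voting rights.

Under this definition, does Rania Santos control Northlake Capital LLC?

No

Rania holds 100% of Ardent, so Rania controls Ardent.
Neither Rania nor any entity Rania controls holds any voting interest in Northlake.
So Rania does not control Northlake.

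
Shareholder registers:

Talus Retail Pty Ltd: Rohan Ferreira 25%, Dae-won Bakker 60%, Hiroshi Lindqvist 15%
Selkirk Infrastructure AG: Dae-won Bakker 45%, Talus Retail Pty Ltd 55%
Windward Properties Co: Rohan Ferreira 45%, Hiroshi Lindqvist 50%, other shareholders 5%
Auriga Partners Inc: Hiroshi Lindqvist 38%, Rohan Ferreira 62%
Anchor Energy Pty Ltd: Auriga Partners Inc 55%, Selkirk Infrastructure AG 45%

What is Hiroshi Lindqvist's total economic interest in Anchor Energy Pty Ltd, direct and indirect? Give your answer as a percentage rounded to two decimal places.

24.61%

Hiroshi reaches Anchor along 2 paths.
Via Auriga: 38% × 55% = 20.9%.
Via Talus → Selkirk: 15% × 55% × 45% = 3.7125%.
Total: 20.9% + 3.7125% = 24.6125%.
Rounded: 24.61%.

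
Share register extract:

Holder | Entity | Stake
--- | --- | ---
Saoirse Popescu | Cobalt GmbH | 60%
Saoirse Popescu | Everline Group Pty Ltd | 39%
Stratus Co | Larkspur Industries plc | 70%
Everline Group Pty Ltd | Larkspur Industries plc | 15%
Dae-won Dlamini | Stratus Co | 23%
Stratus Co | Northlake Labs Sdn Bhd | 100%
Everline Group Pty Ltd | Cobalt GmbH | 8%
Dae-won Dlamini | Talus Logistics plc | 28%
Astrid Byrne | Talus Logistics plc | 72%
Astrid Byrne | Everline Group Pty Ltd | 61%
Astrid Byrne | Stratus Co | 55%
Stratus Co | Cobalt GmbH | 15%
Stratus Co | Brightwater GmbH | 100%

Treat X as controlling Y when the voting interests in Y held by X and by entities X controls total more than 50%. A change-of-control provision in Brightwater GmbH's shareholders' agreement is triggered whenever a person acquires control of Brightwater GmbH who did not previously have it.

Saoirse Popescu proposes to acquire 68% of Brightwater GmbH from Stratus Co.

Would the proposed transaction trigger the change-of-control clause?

The purchase adds only to Saoirse's holdings (Stratus's stake shrinks), so Saoirse is the only person who could newly come to control Brightwater.
Saoirse holds 60% of Cobalt, so Saoirse controls Cobalt.
Neither Saoirse nor any entity Saoirse controls holds any voting interest in Brightwater.
So before the transaction, Saoirse does not control Brightwater.
After the purchase, Saoirse holds 68% of Brightwater directly, and Stratus's stake falls to 32%.
Saoirse holds 68% of Brightwater, so Saoirse controls Brightwater.
Saoirse did not control Brightwater before and does after, so the clause is triggered.

Yes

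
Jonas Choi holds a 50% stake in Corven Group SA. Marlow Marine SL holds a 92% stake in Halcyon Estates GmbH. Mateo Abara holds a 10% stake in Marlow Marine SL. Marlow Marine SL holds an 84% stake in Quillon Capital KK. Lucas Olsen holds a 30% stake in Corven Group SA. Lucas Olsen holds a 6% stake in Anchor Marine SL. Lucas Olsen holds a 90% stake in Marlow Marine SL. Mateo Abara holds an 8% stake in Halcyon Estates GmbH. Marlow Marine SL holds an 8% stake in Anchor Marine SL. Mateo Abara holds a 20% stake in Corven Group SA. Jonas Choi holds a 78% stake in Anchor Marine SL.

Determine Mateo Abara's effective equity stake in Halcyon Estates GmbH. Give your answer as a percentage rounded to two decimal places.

Mateo reaches Halcyon along 2 paths.
Via Marlow: 10% × 92% = 9.2%.
Direct stake: 8% = 8%.
Total: 9.2% + 8% = 17.2%.
Rounded: 17.20%.

17.20%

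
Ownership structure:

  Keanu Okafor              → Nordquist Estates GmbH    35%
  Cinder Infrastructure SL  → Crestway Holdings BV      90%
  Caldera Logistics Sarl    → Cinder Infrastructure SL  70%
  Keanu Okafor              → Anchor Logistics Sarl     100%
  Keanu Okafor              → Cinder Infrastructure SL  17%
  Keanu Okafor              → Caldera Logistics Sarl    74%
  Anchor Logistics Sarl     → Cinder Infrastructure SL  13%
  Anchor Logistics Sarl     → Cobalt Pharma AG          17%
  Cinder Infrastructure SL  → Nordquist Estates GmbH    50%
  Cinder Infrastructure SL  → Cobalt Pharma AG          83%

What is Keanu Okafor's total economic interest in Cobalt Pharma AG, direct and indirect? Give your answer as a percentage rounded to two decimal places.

84.89%

Keanu reaches Cobalt along 4 paths.
Via Caldera → Cinder: 74% × 70% × 83% = 42.994%.
Via Anchor → Cinder: 100% × 13% × 83% = 10.79%.
Via Cinder: 17% × 83% = 14.11%.
Via Anchor: 100% × 17% = 17%.
Total: 42.994% + 10.79% + 14.11% + 17% = 84.894%.
Rounded: 84.89%.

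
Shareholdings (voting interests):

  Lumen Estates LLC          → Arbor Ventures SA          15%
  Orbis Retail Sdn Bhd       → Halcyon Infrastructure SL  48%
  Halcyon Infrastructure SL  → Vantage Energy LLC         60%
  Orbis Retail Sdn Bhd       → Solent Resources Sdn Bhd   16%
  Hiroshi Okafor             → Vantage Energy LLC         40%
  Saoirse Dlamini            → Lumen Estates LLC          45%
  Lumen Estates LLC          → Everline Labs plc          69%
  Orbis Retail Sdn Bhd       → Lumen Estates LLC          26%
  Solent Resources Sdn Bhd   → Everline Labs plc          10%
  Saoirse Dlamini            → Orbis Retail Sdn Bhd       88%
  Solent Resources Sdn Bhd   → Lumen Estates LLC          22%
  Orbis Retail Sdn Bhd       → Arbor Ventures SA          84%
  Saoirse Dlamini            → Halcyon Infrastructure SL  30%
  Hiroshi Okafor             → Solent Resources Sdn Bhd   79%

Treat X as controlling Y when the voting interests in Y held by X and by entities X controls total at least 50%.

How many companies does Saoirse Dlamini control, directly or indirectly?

Saoirse holds 88% of Orbis, so Saoirse controls Orbis.
Saoirse and Orbis together hold 30% + 48% = 78% of Halcyon, so Saoirse controls Halcyon.
Saoirse and Orbis together hold 45% + 26% = 71% of Lumen, so Saoirse controls Lumen.
Halcyon holds 60% of Vantage, so Saoirse controls Vantage.
Lumen holds 69% of Everline, so Saoirse controls Everline.
Lumen and Orbis together hold 15% + 84% = 99% of Arbor, so Saoirse controls Arbor.
No other company's threshold is met.
Saoirse controls 6 companies.

6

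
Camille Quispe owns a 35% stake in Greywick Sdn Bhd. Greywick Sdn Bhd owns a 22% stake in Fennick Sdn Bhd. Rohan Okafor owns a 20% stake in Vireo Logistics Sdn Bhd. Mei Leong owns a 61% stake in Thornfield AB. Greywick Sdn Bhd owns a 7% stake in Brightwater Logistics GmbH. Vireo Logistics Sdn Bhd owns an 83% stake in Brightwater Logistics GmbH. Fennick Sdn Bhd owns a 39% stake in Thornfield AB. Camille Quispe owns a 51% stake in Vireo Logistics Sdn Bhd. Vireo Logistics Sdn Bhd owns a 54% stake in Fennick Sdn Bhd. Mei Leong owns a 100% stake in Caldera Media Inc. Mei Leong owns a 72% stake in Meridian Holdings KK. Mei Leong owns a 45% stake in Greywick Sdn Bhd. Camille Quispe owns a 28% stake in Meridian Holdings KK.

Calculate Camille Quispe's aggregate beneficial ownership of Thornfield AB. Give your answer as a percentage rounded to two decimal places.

Camille reaches Thornfield along 2 paths.
Via Vireo → Fennick: 51% × 54% × 39% = 10.7406%.
Via Greywick → Fennick: 35% × 22% × 39% = 3.003%.
Total: 10.7406% + 3.003% = 13.7436%.
Rounded: 13.74%.

13.74%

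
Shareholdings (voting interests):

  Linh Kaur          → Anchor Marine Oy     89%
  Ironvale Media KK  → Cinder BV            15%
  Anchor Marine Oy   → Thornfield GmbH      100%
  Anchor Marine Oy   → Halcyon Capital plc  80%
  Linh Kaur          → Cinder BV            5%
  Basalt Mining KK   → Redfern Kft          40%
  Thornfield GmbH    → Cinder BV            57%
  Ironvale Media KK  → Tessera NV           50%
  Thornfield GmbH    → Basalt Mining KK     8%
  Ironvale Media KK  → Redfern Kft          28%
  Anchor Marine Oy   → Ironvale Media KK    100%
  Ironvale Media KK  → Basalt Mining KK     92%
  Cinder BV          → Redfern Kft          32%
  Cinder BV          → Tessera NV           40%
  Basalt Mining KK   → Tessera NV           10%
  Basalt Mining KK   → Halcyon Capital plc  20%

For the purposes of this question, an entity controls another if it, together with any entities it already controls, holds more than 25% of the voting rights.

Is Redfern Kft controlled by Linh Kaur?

Linh holds 89% of Anchor, so Linh controls Anchor.
Anchor holds 100% of Ironvale, so Linh controls Ironvale.
Anchor holds 100% of Thornfield, so Linh controls Thornfield.
Ironvale and Thornfield together hold 92% + 8% = 100% of Basalt, so Linh controls Basalt.
Ironvale and Linh and Thornfield together hold 15% + 5% + 57% = 77% of Cinder, so Linh controls Cinder.
Ironvale and Cinder and Basalt together hold 28% + 32% + 40% = 100% of Redfern, so Linh controls Redfern.

Yes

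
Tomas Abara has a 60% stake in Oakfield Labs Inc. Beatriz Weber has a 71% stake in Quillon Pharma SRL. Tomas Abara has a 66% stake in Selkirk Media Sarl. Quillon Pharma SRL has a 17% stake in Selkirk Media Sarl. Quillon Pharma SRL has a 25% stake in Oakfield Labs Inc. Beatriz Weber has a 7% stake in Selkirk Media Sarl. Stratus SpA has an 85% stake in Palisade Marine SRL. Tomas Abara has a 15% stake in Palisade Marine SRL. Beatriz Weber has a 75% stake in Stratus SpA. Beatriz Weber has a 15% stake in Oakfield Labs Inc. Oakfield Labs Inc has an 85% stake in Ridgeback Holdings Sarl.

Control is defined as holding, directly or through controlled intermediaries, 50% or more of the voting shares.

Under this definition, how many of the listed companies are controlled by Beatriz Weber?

3

Beatriz holds 75% of Stratus, so Beatriz controls Stratus.
Beatriz holds 71% of Quillon, so Beatriz controls Quillon.
Stratus holds 85% of Palisade, so Beatriz controls Palisade.
No other company's threshold is met.
Beatriz controls 3 companies.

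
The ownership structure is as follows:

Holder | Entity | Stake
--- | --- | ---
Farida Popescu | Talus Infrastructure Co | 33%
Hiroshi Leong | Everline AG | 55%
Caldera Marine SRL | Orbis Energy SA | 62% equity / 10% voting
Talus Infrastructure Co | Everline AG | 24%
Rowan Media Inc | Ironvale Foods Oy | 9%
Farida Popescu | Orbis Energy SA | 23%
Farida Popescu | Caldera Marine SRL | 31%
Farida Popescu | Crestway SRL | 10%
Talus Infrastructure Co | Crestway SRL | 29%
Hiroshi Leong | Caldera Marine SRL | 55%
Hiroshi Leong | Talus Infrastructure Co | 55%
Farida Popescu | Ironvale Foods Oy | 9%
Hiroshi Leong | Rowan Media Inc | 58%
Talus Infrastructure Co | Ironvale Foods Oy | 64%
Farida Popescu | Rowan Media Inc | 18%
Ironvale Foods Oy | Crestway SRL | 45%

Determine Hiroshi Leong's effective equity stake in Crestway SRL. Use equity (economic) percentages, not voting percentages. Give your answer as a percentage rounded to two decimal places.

34.14%

Hiroshi reaches Crestway along 3 paths.
Via Talus → Ironvale: 55% × 64% × 45% = 15.84%.
Via Rowan → Ironvale: 58% × 9% × 45% = 2.349%.
Via Talus: 55% × 29% = 15.95%.
Total: 15.84% + 2.349% + 15.95% = 34.139%.
Rounded: 34.14%.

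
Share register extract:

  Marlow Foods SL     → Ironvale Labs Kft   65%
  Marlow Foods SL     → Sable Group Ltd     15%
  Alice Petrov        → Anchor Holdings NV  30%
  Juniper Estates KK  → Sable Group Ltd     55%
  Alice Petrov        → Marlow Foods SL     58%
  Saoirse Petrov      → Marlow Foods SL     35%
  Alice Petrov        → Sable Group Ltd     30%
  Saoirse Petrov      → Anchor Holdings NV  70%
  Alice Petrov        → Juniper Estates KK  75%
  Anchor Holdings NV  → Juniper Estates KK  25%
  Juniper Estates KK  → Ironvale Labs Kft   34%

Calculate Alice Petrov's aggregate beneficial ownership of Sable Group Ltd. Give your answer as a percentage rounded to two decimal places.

84.08%

Alice reaches Sable along 4 paths.
Via Juniper: 75% × 55% = 41.25%.
Via Anchor → Juniper: 30% × 25% × 55% = 4.125%.
Direct stake: 30% = 30%.
Via Marlow: 58% × 15% = 8.7%.
Total: 41.25% + 4.125% + 30% + 8.7% = 84.075%.
Rounded: 84.08%.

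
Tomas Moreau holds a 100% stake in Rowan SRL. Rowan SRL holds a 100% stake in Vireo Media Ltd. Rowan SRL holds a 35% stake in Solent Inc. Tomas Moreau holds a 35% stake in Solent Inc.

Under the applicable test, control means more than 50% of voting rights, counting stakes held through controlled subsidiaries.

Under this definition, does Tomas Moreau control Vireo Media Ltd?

Yes

Tomas holds 100% of Rowan, so Tomas controls Rowan.
Rowan holds 100% of Vireo, so Tomas controls Vireo.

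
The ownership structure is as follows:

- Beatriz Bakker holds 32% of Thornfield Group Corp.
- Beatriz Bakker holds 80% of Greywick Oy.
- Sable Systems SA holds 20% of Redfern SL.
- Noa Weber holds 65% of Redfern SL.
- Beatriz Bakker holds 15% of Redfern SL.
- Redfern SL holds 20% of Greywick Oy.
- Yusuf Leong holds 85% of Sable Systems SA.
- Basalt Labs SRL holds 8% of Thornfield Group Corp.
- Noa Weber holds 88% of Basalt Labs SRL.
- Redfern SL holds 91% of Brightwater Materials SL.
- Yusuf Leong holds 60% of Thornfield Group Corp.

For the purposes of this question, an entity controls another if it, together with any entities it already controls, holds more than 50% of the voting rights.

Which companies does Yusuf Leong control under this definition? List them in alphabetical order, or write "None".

Yusuf holds 85% of Sable, so Yusuf controls Sable.
Yusuf holds 60% of Thornfield, so Yusuf controls Thornfield.
No other company's threshold is met.

Sable Systems SA, Thornfield Group Corp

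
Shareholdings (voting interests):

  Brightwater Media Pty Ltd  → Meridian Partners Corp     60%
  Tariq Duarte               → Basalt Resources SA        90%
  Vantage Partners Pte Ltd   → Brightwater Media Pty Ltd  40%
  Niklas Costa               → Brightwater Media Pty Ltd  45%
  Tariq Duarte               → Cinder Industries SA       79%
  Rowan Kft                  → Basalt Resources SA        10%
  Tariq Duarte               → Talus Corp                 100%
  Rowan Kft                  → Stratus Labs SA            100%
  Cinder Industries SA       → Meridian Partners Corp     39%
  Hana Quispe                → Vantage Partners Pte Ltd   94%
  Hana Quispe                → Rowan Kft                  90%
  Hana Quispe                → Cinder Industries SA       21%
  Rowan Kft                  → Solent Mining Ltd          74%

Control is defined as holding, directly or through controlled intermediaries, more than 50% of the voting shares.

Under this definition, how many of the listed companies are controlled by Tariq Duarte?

3

Tariq holds 79% of Cinder, so Tariq controls Cinder.
Tariq holds 90% of Basalt, so Tariq controls Basalt.
Tariq holds 100% of Talus, so Tariq controls Talus.
No other company's threshold is met.
Tariq controls 3 companies.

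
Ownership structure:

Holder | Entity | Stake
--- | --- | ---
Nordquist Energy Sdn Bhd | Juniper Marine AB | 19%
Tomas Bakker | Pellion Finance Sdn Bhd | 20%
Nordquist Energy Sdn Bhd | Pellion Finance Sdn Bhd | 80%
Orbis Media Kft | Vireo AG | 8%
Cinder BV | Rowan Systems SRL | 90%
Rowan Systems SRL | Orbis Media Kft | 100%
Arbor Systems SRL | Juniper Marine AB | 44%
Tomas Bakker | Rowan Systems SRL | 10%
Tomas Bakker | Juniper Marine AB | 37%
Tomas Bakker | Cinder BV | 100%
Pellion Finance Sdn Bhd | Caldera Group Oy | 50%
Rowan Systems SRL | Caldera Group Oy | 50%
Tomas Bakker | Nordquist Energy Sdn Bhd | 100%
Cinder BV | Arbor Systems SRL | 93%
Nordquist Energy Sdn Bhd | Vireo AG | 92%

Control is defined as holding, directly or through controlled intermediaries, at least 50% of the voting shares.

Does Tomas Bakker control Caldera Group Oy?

Yes

Tomas holds 100% of Nordquist, so Tomas controls Nordquist.
Nordquist and Tomas together hold 80% + 20% = 100% of Pellion, so Tomas controls Pellion.
Tomas holds 100% of Cinder, so Tomas controls Cinder.
Cinder and Tomas together hold 90% + 10% = 100% of Rowan, so Tomas controls Rowan.
Rowan and Pellion together hold 50% + 50% = 100% of Caldera, so Tomas controls Caldera.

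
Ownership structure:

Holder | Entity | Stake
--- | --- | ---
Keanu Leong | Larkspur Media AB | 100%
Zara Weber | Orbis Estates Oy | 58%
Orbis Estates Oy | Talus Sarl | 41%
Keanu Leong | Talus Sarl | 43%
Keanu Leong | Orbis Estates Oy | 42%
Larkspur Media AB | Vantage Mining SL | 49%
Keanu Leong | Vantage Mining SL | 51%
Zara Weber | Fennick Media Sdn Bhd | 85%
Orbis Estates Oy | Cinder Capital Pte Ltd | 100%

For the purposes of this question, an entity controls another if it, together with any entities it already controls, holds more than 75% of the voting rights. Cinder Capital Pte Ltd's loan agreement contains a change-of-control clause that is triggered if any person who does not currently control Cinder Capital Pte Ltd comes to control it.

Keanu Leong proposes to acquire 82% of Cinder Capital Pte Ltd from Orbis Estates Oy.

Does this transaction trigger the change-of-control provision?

The purchase adds only to Keanu's holdings (Orbis's stake shrinks), so Keanu is the only person who could newly come to control Cinder.
Keanu holds 100% of Larkspur, so Keanu controls Larkspur.
Keanu and Larkspur together hold 51% + 49% = 100% of Vantage, so Keanu controls Vantage.
Neither Keanu nor any entity Keanu controls holds any voting interest in Cinder.
So before the transaction, Keanu does not control Cinder.
After the purchase, Keanu holds 82% of Cinder directly, and Orbis's stake falls to 18%.
Keanu holds 82% of Cinder, so Keanu controls Cinder.
Keanu did not control Cinder before and does after, so the clause is triggered.

Yes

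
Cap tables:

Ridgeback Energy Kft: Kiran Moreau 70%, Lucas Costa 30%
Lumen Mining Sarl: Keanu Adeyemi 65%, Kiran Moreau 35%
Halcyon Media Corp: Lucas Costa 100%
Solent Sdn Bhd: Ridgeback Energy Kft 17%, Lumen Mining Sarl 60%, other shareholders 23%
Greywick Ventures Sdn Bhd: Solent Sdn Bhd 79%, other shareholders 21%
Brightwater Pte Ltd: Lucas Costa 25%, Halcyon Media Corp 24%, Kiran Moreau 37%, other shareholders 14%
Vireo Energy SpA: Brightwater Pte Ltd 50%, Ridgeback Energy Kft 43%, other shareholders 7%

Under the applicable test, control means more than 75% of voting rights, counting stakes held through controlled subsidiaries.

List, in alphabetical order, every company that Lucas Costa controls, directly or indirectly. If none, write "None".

Lucas holds 100% of Halcyon, so Lucas controls Halcyon.
No other company's threshold is met.

Halcyon Media Corp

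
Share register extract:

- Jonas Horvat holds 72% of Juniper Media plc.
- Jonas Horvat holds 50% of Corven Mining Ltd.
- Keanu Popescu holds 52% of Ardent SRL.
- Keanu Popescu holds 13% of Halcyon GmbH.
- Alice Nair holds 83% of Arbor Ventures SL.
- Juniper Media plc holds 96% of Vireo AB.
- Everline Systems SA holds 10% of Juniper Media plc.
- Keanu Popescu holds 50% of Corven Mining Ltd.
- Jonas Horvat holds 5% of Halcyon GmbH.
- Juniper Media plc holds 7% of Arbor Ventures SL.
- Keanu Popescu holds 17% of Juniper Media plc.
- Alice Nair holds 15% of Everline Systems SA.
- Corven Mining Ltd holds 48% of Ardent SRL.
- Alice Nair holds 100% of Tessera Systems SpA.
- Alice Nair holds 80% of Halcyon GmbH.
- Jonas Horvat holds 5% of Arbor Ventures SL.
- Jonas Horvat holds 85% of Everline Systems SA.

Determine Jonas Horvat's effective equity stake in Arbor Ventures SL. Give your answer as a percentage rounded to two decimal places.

Jonas reaches Arbor along 3 paths.
Via Everline → Juniper: 85% × 10% × 7% = 0.595%.
Via Juniper: 72% × 7% = 5.04%.
Direct stake: 5% = 5%.
Total: 0.595% + 5.04% + 5% = 10.635%.
Rounded: 10.64%.

10.64%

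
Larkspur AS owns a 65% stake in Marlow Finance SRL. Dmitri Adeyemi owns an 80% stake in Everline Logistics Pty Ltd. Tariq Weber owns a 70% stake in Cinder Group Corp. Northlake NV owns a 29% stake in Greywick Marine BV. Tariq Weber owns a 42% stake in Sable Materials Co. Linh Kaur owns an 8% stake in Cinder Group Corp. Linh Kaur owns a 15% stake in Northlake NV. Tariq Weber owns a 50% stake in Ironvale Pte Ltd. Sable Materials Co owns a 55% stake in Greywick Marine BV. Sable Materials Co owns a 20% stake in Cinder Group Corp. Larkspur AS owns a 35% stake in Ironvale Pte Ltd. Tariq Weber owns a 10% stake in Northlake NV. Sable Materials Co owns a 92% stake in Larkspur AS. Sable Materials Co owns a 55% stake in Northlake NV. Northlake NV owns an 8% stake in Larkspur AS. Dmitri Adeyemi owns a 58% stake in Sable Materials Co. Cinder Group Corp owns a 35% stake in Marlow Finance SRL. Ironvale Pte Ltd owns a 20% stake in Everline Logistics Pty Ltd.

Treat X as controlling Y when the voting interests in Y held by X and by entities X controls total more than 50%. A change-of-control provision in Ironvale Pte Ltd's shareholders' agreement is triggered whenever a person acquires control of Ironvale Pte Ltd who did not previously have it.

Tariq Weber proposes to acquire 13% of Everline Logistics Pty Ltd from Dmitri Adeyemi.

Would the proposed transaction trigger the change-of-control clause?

No

The purchase adds only to Tariq's holdings (Dmitri's stake shrinks), so Tariq is the only person who could newly come to control Ironvale.
Tariq holds 70% of Cinder, so Tariq controls Cinder.
In Ironvale, Tariq's side holds only 50%, not > 50%.
So before the transaction, Tariq does not control Ironvale.
After the purchase, Tariq holds 13% of Everline directly, and Dmitri's stake falls to 67%.
Tariq's side now holds 13% of Everline, not > 50%, so Tariq still does not control Everline.
After the transaction, Tariq's side holds 50% of Ironvale, not > 50%, so Tariq still does not control Ironvale.
No new person acquires control, so the clause is not triggered.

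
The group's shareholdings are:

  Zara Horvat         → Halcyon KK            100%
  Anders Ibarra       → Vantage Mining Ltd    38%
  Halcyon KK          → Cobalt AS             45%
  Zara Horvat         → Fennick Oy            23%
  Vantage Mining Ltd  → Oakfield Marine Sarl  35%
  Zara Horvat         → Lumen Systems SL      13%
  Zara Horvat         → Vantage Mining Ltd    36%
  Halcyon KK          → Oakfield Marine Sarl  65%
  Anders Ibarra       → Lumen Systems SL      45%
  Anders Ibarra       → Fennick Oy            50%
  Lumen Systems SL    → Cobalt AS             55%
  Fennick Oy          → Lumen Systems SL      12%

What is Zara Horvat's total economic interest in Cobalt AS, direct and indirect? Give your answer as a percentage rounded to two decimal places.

53.67%

Zara reaches Cobalt along 3 paths.
Via Halcyon: 100% × 45% = 45%.
Via Fennick → Lumen: 23% × 12% × 55% = 1.518%.
Via Lumen: 13% × 55% = 7.15%.
Total: 45% + 1.518% + 7.15% = 53.668%.
Rounded: 53.67%.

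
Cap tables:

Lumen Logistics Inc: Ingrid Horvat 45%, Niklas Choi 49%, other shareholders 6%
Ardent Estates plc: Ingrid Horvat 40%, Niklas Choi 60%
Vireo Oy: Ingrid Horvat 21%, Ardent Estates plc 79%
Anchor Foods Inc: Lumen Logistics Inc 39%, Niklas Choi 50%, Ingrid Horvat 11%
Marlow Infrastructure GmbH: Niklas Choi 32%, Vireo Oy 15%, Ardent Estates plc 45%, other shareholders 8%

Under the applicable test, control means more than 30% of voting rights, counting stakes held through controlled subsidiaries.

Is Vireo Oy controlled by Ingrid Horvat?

Yes

Ingrid holds 40% of Ardent, so Ingrid controls Ardent.
Ingrid and Ardent together hold 21% + 79% = 100% of Vireo, so Ingrid controls Vireo.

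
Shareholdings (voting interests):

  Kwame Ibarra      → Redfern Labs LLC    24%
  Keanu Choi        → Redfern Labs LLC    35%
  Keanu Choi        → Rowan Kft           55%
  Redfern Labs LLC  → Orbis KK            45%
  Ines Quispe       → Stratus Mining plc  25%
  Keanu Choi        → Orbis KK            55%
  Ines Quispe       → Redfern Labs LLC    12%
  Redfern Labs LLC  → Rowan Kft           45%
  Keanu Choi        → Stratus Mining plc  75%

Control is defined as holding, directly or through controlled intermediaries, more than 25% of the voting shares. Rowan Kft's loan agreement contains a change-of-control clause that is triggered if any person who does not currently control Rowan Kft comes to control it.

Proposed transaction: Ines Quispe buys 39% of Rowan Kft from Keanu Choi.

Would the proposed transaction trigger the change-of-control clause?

The purchase adds only to Ines's holdings (Keanu's stake shrinks), so Ines is the only person who could newly come to control Rowan.
Ines's largest direct stake is 25% in Stratus, which does not meet the threshold, so Ines controls no company.
Neither Ines nor any entity Ines controls holds any voting interest in Rowan.
So before the transaction, Ines does not control Rowan.
After the purchase, Ines holds 39% of Rowan directly, and Keanu's stake falls to 16%.
Ines holds 39% of Rowan, so Ines controls Rowan.
Ines did not control Rowan before and does after, so the clause is triggered.

Yes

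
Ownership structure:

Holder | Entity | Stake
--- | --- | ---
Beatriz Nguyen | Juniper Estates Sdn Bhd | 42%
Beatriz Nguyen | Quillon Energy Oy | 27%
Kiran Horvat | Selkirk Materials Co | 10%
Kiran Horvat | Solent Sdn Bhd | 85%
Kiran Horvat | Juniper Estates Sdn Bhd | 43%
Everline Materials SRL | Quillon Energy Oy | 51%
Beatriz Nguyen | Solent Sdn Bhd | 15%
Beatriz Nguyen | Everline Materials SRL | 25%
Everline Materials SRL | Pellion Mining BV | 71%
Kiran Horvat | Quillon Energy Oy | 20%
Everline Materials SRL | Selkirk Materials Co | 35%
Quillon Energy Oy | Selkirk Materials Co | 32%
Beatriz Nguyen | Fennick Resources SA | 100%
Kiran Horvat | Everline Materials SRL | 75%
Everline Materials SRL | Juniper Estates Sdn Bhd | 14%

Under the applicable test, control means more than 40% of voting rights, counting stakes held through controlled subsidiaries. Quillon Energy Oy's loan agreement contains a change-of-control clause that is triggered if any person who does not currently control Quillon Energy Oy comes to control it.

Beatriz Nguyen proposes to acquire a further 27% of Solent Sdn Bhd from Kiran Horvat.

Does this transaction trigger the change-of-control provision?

The purchase adds only to Beatriz's holdings (Kiran's stake shrinks), so Beatriz is the only person who could newly come to control Quillon.
Beatriz holds 100% of Fennick, so Beatriz controls Fennick.
Beatriz holds 42% of Juniper, so Beatriz controls Juniper.
In Quillon, Beatriz's side holds only 27%, not > 40%.
So before the transaction, Beatriz does not control Quillon.
After the purchase, Beatriz's direct stake in Solent rises to 15% + 27% = 42%, and Kiran's stake falls to 58%.
Beatriz holds 42% of Solent, so Beatriz controls Solent.
After the transaction, Beatriz's side holds 27% of Quillon, not > 40%, so Beatriz still does not control Quillon.
No new person acquires control, so the clause is not triggered.

No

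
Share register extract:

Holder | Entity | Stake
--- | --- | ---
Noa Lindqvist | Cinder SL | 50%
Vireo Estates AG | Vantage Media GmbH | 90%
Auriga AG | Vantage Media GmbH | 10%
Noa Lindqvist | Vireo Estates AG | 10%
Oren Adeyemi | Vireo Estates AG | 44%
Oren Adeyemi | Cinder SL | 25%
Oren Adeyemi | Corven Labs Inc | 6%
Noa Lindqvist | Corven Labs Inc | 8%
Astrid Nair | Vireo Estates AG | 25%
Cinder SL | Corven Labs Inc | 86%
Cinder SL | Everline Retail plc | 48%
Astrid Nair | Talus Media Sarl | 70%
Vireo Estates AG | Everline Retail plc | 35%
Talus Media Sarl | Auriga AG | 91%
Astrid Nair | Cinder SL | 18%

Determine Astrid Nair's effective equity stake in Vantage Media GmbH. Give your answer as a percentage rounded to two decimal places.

Astrid reaches Vantage along 2 paths.
Via Talus → Auriga: 70% × 91% × 10% = 6.37%.
Via Vireo: 25% × 90% = 22.5%.
Total: 6.37% + 22.5% = 28.87%.

28.87%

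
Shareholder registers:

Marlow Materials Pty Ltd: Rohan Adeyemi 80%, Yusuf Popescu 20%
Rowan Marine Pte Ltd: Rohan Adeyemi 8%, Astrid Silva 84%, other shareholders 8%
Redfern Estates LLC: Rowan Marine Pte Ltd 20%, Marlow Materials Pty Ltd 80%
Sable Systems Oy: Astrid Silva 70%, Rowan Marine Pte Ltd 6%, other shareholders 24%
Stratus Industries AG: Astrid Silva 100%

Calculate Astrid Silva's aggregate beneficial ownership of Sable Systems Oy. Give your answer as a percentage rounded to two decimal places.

75.04%

Astrid reaches Sable along 2 paths.
Direct stake: 70% = 70%.
Via Rowan: 84% × 6% = 5.04%.
Total: 70% + 5.04% = 75.04%.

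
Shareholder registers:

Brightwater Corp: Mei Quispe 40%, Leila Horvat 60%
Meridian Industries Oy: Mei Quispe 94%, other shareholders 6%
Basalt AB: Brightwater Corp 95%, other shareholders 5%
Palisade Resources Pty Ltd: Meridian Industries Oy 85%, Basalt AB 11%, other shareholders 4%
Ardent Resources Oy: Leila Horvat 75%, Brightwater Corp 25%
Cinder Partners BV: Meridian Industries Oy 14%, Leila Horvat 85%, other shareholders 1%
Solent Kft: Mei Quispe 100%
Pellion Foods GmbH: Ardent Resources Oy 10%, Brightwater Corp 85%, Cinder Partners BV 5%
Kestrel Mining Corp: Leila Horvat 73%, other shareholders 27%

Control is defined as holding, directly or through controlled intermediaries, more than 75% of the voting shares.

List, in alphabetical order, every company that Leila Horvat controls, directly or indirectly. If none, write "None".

Cinder Partners BV

Leila holds 85% of Cinder, so Leila controls Cinder.
No other company's threshold is met.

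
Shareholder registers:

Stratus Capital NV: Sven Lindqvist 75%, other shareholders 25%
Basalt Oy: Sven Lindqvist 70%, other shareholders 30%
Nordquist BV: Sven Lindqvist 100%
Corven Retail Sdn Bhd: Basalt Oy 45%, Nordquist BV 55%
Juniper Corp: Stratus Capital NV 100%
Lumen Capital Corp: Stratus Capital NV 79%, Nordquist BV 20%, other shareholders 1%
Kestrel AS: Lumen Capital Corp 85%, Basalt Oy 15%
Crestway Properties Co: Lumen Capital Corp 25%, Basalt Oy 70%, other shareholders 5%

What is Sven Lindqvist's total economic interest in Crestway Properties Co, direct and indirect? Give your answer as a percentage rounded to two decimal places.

68.81%

Sven reaches Crestway along 3 paths.
Via Stratus → Lumen: 75% × 79% × 25% = 14.8125%.
Via Nordquist → Lumen: 100% × 20% × 25% = 5%.
Via Basalt: 70% × 70% = 49%.
Total: 14.8125% + 5% + 49% = 68.8125%.
Rounded: 68.81%.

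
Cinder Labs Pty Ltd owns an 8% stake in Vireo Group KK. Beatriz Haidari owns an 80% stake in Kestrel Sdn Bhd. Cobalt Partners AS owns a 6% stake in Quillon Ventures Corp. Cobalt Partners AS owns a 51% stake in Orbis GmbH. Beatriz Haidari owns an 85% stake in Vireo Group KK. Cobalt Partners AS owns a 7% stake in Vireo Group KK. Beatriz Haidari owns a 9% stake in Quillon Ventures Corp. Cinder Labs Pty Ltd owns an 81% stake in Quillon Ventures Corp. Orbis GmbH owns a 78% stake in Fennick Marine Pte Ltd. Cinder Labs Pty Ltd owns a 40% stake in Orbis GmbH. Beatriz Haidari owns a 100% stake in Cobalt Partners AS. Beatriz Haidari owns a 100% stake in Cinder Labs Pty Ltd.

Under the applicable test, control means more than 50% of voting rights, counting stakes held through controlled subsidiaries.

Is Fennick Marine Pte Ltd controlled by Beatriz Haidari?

Yes

Beatriz holds 100% of Cinder, so Beatriz controls Cinder.
Beatriz holds 100% of Cobalt, so Beatriz controls Cobalt.
Cobalt and Cinder together hold 51% + 40% = 91% of Orbis, so Beatriz controls Orbis.
Orbis holds 78% of Fennick, so Beatriz controls Fennick.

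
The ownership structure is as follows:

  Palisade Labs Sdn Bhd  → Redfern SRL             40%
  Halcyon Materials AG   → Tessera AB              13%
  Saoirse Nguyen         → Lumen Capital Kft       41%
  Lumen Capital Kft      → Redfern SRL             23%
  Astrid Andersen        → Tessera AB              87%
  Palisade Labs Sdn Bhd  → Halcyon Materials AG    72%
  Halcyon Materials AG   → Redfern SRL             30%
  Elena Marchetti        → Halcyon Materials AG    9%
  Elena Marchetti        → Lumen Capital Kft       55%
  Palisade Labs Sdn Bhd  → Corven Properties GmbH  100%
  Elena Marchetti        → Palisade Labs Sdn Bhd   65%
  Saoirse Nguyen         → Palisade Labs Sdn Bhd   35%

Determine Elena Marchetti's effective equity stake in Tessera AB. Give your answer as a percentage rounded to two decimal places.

7.25%

Elena reaches Tessera along 2 paths.
Via Halcyon: 9% × 13% = 1.17%.
Via Palisade → Halcyon: 65% × 72% × 13% = 6.084%.
Total: 1.17% + 6.084% = 7.254%.
Rounded: 7.25%.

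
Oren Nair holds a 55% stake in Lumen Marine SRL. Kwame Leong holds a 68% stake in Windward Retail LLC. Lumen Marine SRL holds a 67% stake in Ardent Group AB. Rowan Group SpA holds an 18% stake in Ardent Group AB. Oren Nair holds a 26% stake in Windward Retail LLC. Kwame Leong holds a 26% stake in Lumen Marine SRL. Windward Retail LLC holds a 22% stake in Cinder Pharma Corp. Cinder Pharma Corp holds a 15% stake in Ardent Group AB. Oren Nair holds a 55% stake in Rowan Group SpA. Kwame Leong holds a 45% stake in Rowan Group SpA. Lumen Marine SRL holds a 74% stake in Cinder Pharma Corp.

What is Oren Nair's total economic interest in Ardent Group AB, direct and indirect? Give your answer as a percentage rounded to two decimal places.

53.71%

Oren reaches Ardent along 4 paths.
Via Windward → Cinder: 26% × 22% × 15% = 0.858%.
Via Lumen → Cinder: 55% × 74% × 15% = 6.105%.
Via Lumen: 55% × 67% = 36.85%.
Via Rowan: 55% × 18% = 9.9%.
Total: 0.858% + 6.105% + 36.85% + 9.9% = 53.713%.
Rounded: 53.71%.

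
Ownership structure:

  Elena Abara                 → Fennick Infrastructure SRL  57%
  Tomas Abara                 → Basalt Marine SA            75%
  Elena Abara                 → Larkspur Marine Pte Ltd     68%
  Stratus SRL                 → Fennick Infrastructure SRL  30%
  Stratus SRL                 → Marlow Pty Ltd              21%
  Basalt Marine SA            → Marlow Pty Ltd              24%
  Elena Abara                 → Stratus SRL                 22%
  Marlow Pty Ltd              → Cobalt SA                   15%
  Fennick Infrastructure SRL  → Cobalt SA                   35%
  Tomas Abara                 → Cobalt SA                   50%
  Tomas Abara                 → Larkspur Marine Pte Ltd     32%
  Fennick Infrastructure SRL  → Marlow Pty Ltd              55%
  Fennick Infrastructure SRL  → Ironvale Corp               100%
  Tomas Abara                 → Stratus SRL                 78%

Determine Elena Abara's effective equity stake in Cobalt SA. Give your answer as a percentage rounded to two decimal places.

28.20%

Elena reaches Cobalt along 5 paths.
Via Stratus → Marlow: 22% × 21% × 15% = 0.693%.
Via Fennick → Marlow: 57% × 55% × 15% = 4.7025%.
Via Stratus → Fennick → Marlow: 22% × 30% × 55% × 15% = 0.5445%.
Via Fennick: 57% × 35% = 19.95%.
Via Stratus → Fennick: 22% × 30% × 35% = 2.31%.
Total: 0.693% + 4.7025% + 0.5445% + 19.95% + 2.31% = 28.2%.
Rounded: 28.20%.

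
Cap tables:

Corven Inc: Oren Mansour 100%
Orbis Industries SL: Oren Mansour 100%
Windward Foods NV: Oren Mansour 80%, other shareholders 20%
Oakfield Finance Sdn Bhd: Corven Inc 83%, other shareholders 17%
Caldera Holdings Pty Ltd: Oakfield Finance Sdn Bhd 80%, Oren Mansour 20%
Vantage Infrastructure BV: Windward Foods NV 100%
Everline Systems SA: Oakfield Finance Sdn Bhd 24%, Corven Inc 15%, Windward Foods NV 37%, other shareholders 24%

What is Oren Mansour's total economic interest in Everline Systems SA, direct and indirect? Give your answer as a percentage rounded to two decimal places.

Oren reaches Everline along 3 paths.
Via Corven → Oakfield: 100% × 83% × 24% = 19.92%.
Via Corven: 100% × 15% = 15%.
Via Windward: 80% × 37% = 29.6%.
Total: 19.92% + 15% + 29.6% = 64.52%.

64.52%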